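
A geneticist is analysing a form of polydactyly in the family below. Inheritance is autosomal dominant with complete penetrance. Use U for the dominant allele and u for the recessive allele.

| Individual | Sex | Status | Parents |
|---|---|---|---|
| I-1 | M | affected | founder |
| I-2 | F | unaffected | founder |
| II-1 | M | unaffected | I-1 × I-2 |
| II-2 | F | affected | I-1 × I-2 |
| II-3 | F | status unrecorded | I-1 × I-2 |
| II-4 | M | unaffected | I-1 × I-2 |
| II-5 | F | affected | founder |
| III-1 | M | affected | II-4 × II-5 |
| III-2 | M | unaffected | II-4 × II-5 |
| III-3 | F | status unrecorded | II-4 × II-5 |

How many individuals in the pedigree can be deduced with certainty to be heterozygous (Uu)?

Obligate heterozygotes: I-1 is affected so carries U and passed u to II-1 (uu), so I-1 is Uu; II-2 is affected so carries U and received u from I-2 (uu), so II-2 is Uu; II-5 is affected so carries U and passed u to III-2 (uu), so II-5 is Uu; III-1 is affected so carries U and received u from II-4 (uu), so III-1 is Uu.
Every other individual is either homozygous by phenotype or has at least one consistent homozygous assignment, so the count is 4.

4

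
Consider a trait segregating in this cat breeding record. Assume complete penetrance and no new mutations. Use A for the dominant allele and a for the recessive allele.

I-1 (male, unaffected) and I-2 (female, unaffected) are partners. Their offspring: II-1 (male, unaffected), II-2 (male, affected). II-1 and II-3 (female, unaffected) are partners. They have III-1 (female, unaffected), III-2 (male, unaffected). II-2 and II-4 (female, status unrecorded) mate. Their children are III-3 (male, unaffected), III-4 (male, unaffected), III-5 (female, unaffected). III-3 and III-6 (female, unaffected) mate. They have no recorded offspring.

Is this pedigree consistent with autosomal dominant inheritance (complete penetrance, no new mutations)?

Under autosomal dominant, II-2 (affected, male) cannot arise from I-1 (unaffected) × I-2 (unaffected).

No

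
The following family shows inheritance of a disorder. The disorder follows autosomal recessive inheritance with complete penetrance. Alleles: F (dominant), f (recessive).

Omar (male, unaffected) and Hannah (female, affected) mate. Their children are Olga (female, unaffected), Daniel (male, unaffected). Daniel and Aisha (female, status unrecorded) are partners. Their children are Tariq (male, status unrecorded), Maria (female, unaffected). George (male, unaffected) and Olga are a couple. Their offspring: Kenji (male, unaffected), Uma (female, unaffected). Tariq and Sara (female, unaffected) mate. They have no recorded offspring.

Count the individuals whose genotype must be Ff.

Obligate heterozygotes: Olga is unaffected so carries F and received f from Hannah (ff), so Olga is Ff; Daniel is unaffected so carries F and received f from Hannah (ff), so Daniel is Ff.
Every other individual is either homozygous by phenotype or has at least one consistent homozygous assignment, so the count is 2.

2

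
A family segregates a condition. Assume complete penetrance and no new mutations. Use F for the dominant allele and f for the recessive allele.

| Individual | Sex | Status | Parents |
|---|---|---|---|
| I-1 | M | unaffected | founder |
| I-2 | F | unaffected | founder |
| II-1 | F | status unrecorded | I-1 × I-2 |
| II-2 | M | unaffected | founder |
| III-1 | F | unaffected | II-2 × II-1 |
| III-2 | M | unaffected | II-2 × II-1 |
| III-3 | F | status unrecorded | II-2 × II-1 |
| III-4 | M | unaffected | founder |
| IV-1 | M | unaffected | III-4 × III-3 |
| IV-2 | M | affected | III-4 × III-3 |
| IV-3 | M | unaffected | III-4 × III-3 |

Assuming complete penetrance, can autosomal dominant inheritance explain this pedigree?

No

No assignment of genotypes under autosomal dominant satisfies every parent–offspring relationship, so the pedigree is inconsistent.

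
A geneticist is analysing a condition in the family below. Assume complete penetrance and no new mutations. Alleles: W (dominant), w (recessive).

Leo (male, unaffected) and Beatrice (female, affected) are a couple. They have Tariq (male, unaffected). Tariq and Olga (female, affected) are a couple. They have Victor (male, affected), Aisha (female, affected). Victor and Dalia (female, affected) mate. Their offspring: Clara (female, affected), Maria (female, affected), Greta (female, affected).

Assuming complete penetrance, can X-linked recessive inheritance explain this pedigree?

Under X-linked recessive, Tariq (unaffected, male) cannot arise from Leo (unaffected) × Beatrice (affected).

No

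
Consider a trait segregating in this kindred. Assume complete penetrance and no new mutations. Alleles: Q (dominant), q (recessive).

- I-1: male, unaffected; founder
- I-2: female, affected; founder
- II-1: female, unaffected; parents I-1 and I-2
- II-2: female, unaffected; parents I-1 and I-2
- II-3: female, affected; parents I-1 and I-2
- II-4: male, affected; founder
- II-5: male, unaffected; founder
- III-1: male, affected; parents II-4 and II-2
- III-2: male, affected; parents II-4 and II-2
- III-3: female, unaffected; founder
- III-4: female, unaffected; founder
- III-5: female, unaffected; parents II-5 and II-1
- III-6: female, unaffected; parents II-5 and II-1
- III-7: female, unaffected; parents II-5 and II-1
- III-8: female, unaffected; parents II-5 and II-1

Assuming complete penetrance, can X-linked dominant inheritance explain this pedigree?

No

Under X-linked dominant, III-1 (affected, male) cannot arise from II-4 (affected) × II-2 (unaffected).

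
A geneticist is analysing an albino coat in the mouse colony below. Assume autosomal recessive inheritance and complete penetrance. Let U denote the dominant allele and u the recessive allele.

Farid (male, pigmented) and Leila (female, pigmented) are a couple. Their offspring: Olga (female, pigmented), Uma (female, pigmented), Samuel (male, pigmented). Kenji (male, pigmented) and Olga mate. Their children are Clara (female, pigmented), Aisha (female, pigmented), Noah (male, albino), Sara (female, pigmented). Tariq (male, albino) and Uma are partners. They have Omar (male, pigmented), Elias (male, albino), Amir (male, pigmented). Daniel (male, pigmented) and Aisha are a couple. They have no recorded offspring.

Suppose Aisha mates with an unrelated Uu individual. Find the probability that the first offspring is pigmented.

Kenji is pigmented so carries U and passed u to Noah (uu), so Kenji is Uu.
Olga is pigmented so carries U and passed u to Noah (uu), so Olga is Uu.
Aisha is a pigmented offspring of Kenji (Uu) × Olga (Uu), whose cross gives 1/4 UU : 1/2 Uu : 1/4 uu; conditioning on being pigmented, Aisha is UU with probability 1/3, Uu with probability 2/3.
Summing over parental genotype combinations, P(offspring is pigmented) = 1/3·1 + 2/3·3/4 = 5/6.

5/6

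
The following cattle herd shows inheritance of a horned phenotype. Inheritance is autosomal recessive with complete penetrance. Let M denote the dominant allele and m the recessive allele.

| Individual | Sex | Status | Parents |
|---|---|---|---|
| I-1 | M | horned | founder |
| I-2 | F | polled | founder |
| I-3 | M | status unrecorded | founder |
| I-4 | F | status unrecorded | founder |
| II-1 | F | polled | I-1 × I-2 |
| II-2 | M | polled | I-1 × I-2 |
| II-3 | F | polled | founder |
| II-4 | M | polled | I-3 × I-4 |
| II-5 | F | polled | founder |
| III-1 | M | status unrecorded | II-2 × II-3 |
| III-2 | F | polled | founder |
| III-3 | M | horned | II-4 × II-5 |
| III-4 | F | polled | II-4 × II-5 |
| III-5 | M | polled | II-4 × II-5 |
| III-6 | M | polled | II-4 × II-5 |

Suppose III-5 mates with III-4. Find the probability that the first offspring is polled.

8/9

II-4 is polled so carries M and passed m to III-3 (mm), so II-4 is Mm.
II-5 is polled so carries M and passed m to III-3 (mm), so II-5 is Mm.
III-5 is a polled offspring of II-4 (Mm) × II-5 (Mm), whose cross gives 1/4 MM : 1/2 Mm : 1/4 mm; conditioning on being polled, III-5 is MM with probability 1/3, Mm with probability 2/3.
III-4 is a polled offspring of II-4 (Mm) × II-5 (Mm), whose cross gives 1/4 MM : 1/2 Mm : 1/4 mm; conditioning on being polled, III-4 is MM with probability 1/3, Mm with probability 2/3.
Summing over parental genotype combinations, P(offspring is polled) = 1/9·1 + 2/9·1 + 2/9·1 + 4/9·3/4 = 8/9.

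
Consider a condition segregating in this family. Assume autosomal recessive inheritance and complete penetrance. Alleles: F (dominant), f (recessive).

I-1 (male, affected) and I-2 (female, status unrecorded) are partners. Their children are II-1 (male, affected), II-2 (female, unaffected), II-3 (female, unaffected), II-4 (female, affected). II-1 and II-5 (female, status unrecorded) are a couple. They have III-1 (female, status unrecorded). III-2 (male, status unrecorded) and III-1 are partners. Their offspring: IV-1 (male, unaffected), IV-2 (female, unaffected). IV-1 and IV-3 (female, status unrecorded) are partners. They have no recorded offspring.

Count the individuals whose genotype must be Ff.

Obligate heterozygotes: I-2 passed F to II-2 (Ff, whose f came from I-1) and passed f to II-1 (ff), so I-2 is Ff; II-2 is unaffected so carries F and received f from I-1 (ff), so II-2 is Ff; II-3 is unaffected so carries F and received f from I-1 (ff), so II-3 is Ff.
Every other individual is either homozygous by phenotype or has at least one consistent homozygous assignment, so the count is 3.

3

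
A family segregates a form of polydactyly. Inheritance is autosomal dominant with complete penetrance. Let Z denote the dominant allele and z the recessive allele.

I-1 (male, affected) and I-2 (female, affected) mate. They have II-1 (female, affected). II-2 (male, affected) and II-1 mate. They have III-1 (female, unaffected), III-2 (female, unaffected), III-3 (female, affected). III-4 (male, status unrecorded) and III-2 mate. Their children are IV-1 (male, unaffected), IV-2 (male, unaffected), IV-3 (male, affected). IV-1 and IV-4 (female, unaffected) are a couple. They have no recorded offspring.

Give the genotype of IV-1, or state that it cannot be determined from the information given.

zz

IV-1 is unaffected, so IV-1 is zz.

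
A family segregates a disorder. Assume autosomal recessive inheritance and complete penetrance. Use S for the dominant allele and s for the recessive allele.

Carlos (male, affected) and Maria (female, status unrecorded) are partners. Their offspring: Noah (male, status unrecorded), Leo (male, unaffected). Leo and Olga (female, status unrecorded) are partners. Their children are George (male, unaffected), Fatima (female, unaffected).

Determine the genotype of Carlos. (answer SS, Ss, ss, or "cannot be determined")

ss

Carlos is affected, so Carlos is ss.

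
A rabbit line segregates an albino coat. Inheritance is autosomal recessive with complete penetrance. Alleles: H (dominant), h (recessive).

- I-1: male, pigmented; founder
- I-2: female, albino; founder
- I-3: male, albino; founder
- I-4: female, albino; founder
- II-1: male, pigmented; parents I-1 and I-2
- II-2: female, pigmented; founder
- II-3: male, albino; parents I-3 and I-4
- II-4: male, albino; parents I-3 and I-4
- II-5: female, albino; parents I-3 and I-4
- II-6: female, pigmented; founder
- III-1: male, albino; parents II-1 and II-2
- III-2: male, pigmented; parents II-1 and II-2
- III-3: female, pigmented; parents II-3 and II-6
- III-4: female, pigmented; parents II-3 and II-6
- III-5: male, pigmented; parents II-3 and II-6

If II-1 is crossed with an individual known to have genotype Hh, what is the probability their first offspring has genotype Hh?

II-1 is pigmented so carries H and received h from I-2 (hh), so II-1 is Hh.
The cross gives 1/4 HH : 1/2 Hh : 1/4 hh, so P(offspring has genotype Hh) = 1/2.

1/2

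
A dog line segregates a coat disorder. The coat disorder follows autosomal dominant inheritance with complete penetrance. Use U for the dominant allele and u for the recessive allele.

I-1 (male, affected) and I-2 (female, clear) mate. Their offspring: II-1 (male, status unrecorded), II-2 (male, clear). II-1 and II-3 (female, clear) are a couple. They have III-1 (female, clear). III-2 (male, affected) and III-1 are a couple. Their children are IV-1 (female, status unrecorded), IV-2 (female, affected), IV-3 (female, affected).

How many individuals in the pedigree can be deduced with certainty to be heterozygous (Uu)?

3

Obligate heterozygotes: I-1 is affected so carries U and passed u to II-2 (uu), so I-1 is Uu; IV-2 is affected so carries U and received u from III-1 (uu), so IV-2 is Uu; IV-3 is affected so carries U and received u from III-1 (uu), so IV-3 is Uu.
Every other individual is either homozygous by phenotype or has at least one consistent homozygous assignment, so the count is 3.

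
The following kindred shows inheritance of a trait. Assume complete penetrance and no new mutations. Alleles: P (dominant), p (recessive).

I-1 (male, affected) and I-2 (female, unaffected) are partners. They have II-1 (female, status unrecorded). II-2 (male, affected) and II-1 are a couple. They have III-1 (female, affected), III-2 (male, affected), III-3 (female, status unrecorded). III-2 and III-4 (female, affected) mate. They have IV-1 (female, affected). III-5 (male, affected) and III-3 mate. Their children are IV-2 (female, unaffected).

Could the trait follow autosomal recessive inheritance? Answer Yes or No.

Yes

A consistent assignment under autosomal recessive exists: I-1 pp, I-2 PP, II-1 Pp, II-2 pp, III-1 pp, III-2 pp, III-3 Pp, III-4 pp, III-5 pp, IV-1 pp, IV-2 Pp.
In this assignment every recorded phenotype matches its genotype and every non-founder's genotype is obtainable from its parents' genotypes, so the pedigree is consistent.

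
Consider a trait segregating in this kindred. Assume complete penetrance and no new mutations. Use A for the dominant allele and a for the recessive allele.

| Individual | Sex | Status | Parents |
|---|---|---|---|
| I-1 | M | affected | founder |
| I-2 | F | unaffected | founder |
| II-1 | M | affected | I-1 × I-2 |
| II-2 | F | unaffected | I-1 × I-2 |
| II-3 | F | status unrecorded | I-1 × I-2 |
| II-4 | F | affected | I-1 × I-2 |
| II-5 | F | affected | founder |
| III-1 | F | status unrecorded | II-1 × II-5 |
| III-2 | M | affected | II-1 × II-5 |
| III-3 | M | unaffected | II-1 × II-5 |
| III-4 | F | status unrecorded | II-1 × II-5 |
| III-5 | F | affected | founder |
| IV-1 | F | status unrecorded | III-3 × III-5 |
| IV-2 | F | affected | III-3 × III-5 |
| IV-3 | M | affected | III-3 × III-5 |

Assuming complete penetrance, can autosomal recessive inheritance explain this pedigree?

Under autosomal recessive, III-3 (unaffected, male) cannot arise from II-1 (affected) × II-5 (affected).

No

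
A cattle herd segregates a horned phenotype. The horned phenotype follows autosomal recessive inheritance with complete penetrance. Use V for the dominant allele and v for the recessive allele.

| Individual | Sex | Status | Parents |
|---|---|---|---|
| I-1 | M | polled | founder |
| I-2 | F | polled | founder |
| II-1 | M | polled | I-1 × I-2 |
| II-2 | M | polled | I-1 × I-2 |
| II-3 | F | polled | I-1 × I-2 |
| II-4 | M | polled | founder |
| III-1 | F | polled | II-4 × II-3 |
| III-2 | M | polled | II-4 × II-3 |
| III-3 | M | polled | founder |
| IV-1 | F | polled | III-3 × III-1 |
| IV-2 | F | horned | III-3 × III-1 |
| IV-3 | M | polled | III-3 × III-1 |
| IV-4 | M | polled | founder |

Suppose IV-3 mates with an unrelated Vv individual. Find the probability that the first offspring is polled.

III-3 is polled so carries V and passed v to IV-2 (vv), so III-3 is Vv.
III-1 is polled so carries V and passed v to IV-2 (vv), so III-1 is Vv.
IV-3 is a polled offspring of III-3 (Vv) × III-1 (Vv), whose cross gives 1/4 VV : 1/2 Vv : 1/4 vv; conditioning on being polled, IV-3 is VV with probability 1/3, Vv with probability 2/3.
Summing over parental genotype combinations, P(offspring is polled) = 1/3·1 + 2/3·3/4 = 5/6.

5/6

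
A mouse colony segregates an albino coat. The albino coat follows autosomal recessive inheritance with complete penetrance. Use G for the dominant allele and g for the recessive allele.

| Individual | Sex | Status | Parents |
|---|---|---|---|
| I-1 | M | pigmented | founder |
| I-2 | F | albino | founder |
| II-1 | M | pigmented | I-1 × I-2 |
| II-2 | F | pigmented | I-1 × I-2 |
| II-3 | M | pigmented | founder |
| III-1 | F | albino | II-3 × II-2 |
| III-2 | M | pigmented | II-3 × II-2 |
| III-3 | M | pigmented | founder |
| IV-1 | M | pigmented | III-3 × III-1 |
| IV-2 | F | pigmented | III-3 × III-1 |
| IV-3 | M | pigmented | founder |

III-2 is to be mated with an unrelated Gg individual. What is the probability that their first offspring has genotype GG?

1/3

II-3 is pigmented so carries G and passed g to III-1 (gg), so II-3 is Gg.
II-2 is pigmented so carries G and received g from I-2 (gg), so II-2 is Gg.
III-2 is a pigmented offspring of II-3 (Gg) × II-2 (Gg), whose cross gives 1/4 GG : 1/2 Gg : 1/4 gg; conditioning on being pigmented, III-2 is GG with probability 1/3, Gg with probability 2/3.
Summing over parental genotype combinations, P(offspring has genotype GG) = 1/3·1/2 + 2/3·1/4 = 1/3.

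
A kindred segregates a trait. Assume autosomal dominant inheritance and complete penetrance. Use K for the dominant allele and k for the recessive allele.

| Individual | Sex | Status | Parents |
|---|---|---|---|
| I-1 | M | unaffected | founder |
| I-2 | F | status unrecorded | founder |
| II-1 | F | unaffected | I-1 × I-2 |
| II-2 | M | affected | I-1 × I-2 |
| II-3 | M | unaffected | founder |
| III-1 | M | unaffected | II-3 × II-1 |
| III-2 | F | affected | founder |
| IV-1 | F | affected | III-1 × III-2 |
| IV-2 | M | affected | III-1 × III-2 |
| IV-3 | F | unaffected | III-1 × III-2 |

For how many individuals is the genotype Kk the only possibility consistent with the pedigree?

5

Obligate heterozygotes: I-2 passed K to II-2 (Kk, whose k came from I-1) and passed k to II-1 (kk), so I-2 is Kk; II-2 is affected so carries K and received k from I-1 (kk), so II-2 is Kk; III-2 is affected so carries K and passed k to IV-3 (kk), so III-2 is Kk; IV-1 is affected so carries K and received k from III-1 (kk), so IV-1 is Kk; IV-2 is affected so carries K and received k from III-1 (kk), so IV-2 is Kk.
Every other individual is either homozygous by phenotype or has at least one consistent homozygous assignment, so the count is 5.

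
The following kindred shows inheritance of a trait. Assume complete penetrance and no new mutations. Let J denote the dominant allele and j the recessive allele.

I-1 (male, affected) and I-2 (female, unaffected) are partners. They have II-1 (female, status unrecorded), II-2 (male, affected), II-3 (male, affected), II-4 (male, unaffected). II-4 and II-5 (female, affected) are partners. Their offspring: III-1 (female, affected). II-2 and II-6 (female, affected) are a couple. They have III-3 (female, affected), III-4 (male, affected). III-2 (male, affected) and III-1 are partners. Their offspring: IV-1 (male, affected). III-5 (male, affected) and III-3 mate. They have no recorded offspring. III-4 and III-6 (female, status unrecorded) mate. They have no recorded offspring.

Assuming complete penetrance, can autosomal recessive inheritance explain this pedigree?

Yes

A consistent assignment under autosomal recessive exists: I-1 jj, I-2 Jj, II-1 Jj, II-2 jj, II-3 jj, II-4 Jj, II-5 jj, II-6 jj, III-1 jj, III-2 jj, III-3 jj, III-4 jj, III-5 jj, III-6 JJ, IV-1 jj.
In this assignment every recorded phenotype matches its genotype and every non-founder's genotype is obtainable from its parents' genotypes, so the pedigree is consistent.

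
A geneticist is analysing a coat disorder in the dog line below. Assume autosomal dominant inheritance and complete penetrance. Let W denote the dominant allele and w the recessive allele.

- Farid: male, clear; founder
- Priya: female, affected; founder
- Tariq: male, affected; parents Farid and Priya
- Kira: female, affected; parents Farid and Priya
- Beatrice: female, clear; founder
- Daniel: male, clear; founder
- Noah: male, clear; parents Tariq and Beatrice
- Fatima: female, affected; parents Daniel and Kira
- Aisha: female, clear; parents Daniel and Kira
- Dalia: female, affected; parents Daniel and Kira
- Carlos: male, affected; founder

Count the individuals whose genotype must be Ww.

Obligate heterozygotes: Tariq is affected so carries W and received w from Farid (ww), so Tariq is Ww; Kira is affected so carries W and received w from Farid (ww), so Kira is Ww; Fatima is affected so carries W and received w from Daniel (ww), so Fatima is Ww; Dalia is affected so carries W and received w from Daniel (ww), so Dalia is Ww.
Every other individual is either homozygous by phenotype or has at least one consistent homozygous assignment, so the count is 4.

4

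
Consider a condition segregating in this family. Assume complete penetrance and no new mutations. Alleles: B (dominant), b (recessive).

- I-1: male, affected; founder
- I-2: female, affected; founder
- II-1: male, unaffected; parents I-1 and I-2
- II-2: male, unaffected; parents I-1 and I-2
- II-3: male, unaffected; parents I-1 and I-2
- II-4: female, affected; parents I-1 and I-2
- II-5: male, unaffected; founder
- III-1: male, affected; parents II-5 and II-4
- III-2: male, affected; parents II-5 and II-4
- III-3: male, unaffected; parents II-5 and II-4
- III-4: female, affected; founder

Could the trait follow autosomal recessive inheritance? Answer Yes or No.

No

Under autosomal recessive, II-1 (unaffected, male) cannot arise from I-1 (affected) × I-2 (affected).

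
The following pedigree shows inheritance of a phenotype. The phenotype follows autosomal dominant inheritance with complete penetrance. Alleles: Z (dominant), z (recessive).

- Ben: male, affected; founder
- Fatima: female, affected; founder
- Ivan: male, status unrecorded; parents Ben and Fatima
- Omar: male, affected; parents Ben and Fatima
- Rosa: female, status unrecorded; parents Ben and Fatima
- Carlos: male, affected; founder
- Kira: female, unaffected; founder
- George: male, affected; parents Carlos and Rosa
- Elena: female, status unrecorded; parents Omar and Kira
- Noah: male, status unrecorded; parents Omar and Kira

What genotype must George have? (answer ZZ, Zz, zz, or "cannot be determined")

George's phenotype allows ZZ or Zz, and no parent or child forces a single allele at both positions; consistent genotype assignments exist with George as ZZ or Zz.

cannot be determined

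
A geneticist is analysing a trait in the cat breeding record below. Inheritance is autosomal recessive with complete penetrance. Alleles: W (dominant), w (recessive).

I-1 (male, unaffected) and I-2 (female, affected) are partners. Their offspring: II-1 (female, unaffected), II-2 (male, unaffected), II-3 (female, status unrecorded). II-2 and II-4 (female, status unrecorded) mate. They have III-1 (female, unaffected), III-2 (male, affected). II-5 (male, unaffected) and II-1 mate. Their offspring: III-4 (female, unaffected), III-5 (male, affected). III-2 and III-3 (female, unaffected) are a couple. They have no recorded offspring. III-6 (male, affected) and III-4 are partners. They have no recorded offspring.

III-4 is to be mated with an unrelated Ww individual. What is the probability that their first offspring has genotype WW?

1/3

II-5 is unaffected so carries W and passed w to III-5 (ww), so II-5 is Ww.
II-1 is unaffected so carries W and received w from I-2 (ww), so II-1 is Ww.
III-4 is an unaffected offspring of II-5 (Ww) × II-1 (Ww), whose cross gives 1/4 WW : 1/2 Ww : 1/4 ww; conditioning on being unaffected, III-4 is WW with probability 1/3, Ww with probability 2/3.
Summing over parental genotype combinations, P(offspring has genotype WW) = 1/3·1/2 + 2/3·1/4 = 1/3.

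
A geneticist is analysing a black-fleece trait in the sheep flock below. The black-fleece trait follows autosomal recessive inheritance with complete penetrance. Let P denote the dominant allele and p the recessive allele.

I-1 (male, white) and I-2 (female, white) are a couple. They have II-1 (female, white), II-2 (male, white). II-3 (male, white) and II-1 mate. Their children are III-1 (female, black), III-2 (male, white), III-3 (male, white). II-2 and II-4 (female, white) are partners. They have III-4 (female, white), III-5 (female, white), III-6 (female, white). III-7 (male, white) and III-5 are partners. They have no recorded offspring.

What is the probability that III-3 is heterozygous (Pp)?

2/3

II-3 is white so carries P and passed p to III-1 (pp), so II-3 is Pp.
II-1 is white so carries P and passed p to III-1 (pp), so II-1 is Pp.
Their cross gives offspring ratios 1/4 PP : 1/2 Pp : 1/4 pp. Conditioning on III-3 being white, P(Pp) = 1/2 / 3/4 = 2/3.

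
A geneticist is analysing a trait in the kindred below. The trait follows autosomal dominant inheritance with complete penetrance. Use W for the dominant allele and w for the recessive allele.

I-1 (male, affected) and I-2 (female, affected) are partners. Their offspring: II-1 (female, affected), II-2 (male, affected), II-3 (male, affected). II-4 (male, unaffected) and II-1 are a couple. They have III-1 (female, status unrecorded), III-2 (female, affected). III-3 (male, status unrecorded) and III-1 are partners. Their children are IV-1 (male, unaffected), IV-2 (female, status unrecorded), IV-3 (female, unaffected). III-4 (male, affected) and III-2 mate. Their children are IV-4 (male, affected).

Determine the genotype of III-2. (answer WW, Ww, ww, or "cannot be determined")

From phenotype alone, III-2 is WW or Ww.
III-2 is affected so carries W and received w from II-4 (ww), so III-2 is Ww.

Ww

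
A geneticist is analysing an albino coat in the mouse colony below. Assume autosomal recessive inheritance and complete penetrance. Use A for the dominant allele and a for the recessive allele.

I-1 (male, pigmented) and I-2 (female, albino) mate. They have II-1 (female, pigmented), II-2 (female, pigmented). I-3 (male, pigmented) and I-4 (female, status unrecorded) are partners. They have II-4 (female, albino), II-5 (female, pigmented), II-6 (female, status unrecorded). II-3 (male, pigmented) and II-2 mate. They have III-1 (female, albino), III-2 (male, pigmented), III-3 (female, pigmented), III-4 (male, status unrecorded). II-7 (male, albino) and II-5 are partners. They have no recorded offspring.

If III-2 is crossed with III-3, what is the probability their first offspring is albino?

II-3 is pigmented so carries A and passed a to III-1 (aa), so II-3 is Aa.
II-2 is pigmented so carries A and received a from I-2 (aa), so II-2 is Aa.
III-2 is a pigmented offspring of II-3 (Aa) × II-2 (Aa), whose cross gives 1/4 AA : 1/2 Aa : 1/4 aa; conditioning on being pigmented, III-2 is AA with probability 1/3, Aa with probability 2/3.
III-3 is a pigmented offspring of II-3 (Aa) × II-2 (Aa), whose cross gives 1/4 AA : 1/2 Aa : 1/4 aa; conditioning on being pigmented, III-3 is AA with probability 1/3, Aa with probability 2/3.
Summing over parental genotype combinations, P(offspring is albino) = 4/9·1/4 = 1/9.

1/9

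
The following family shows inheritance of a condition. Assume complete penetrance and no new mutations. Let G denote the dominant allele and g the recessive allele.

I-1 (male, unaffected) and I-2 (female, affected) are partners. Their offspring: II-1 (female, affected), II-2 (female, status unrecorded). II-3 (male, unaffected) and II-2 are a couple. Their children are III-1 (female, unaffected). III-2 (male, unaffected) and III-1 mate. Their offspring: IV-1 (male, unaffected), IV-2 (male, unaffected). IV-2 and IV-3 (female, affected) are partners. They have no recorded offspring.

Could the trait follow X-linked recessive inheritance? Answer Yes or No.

No

Under X-linked recessive, II-1 (affected, female) cannot arise from I-1 (unaffected) × I-2 (affected).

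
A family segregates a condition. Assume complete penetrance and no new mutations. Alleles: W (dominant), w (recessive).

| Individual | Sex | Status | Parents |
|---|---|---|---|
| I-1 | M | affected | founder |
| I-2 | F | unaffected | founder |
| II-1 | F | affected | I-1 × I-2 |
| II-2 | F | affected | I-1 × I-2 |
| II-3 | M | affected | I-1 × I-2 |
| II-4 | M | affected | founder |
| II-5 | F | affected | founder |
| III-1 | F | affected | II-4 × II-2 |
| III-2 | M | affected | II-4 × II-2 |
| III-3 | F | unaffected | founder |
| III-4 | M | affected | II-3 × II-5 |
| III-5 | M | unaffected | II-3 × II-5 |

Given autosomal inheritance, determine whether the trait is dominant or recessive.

dominant

II-3 and II-5 are both affected yet have an unaffected child III-5. Under a recessive model two affected parents are homozygous and every child would be affected, so the trait cannot be recessive.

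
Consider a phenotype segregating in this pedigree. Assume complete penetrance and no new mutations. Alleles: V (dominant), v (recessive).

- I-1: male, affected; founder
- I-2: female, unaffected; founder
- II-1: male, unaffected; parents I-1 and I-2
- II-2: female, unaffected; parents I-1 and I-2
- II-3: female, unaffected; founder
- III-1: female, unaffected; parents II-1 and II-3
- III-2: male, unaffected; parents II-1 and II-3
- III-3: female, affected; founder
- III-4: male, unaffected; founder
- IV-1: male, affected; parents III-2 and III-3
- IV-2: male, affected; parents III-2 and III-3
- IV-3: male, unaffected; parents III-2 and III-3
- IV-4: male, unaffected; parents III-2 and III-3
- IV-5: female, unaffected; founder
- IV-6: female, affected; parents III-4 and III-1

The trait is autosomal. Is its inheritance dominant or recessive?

III-4 and III-1 are both unaffected yet have an affected child IV-6. Under dominance, an affected child requires at least one affected parent, so the trait cannot be dominant.

recessive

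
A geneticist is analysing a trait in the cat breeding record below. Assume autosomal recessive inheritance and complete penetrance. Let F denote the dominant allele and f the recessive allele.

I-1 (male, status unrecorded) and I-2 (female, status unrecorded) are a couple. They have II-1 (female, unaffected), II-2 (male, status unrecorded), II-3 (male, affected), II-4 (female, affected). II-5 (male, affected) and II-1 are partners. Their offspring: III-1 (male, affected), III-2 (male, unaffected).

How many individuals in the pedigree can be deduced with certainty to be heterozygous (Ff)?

2

Obligate heterozygotes: II-1 is unaffected so carries F and passed f to III-1 (ff), so II-1 is Ff; III-2 is unaffected so carries F and received f from II-5 (ff), so III-2 is Ff.
Every other individual is either homozygous by phenotype or has at least one consistent homozygous assignment, so the count is 2.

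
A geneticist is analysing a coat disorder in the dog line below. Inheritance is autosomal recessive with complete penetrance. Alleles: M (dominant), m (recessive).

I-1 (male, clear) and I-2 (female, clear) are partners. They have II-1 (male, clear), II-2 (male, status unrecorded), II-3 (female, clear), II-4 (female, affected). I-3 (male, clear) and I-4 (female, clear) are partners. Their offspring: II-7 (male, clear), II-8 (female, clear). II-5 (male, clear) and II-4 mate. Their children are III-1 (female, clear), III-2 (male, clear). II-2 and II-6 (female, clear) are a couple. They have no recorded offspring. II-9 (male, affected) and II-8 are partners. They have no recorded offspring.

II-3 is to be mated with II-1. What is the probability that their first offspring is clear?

8/9

I-1 is clear so carries M and passed m to II-4 (mm), so I-1 is Mm.
I-2 is clear so carries M and passed m to II-4 (mm), so I-2 is Mm.
II-3 is a clear offspring of I-1 (Mm) × I-2 (Mm), whose cross gives 1/4 MM : 1/2 Mm : 1/4 mm; conditioning on being clear, II-3 is MM with probability 1/3, Mm with probability 2/3.
II-1 is a clear offspring of I-1 (Mm) × I-2 (Mm), whose cross gives 1/4 MM : 1/2 Mm : 1/4 mm; conditioning on being clear, II-1 is MM with probability 1/3, Mm with probability 2/3.
Summing over parental genotype combinations, P(offspring is clear) = 1/9·1 + 2/9·1 + 2/9·1 + 4/9·3/4 = 8/9.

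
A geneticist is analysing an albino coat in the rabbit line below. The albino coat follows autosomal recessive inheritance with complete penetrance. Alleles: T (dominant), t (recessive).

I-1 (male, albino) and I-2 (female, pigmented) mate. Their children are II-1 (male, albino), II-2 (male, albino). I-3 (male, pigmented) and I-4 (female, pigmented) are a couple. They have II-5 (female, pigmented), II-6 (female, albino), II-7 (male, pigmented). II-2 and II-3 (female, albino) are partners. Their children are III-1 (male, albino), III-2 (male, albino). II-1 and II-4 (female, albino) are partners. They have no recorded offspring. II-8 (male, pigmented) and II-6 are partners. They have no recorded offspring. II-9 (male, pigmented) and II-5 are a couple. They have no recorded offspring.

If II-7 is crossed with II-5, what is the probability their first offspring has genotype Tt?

I-3 is pigmented so carries T and passed t to II-6 (tt), so I-3 is Tt.
I-4 is pigmented so carries T and passed t to II-6 (tt), so I-4 is Tt.
II-7 is a pigmented offspring of I-3 (Tt) × I-4 (Tt), whose cross gives 1/4 TT : 1/2 Tt : 1/4 tt; conditioning on being pigmented, II-7 is TT with probability 1/3, Tt with probability 2/3.
II-5 is a pigmented offspring of I-3 (Tt) × I-4 (Tt), whose cross gives 1/4 TT : 1/2 Tt : 1/4 tt; conditioning on being pigmented, II-5 is TT with probability 1/3, Tt with probability 2/3.
Summing over parental genotype combinations, P(offspring has genotype Tt) = 2/9·1/2 + 2/9·1/2 + 4/9·1/2 = 4/9.

4/9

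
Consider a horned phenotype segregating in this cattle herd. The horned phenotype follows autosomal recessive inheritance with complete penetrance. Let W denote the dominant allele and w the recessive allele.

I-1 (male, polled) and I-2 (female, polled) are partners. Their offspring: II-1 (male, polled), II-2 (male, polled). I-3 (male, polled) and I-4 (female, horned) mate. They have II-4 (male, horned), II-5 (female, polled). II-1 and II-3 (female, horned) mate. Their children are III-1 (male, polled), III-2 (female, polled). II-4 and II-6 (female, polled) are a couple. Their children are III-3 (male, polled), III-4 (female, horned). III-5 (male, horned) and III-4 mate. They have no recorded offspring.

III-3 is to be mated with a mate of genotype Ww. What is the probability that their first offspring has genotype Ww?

1/2

III-3 is polled so carries W and received w from II-4 (ww), so III-3 is Ww.
The cross gives 1/4 WW : 1/2 Ww : 1/4 ww, so P(offspring has genotype Ww) = 1/2.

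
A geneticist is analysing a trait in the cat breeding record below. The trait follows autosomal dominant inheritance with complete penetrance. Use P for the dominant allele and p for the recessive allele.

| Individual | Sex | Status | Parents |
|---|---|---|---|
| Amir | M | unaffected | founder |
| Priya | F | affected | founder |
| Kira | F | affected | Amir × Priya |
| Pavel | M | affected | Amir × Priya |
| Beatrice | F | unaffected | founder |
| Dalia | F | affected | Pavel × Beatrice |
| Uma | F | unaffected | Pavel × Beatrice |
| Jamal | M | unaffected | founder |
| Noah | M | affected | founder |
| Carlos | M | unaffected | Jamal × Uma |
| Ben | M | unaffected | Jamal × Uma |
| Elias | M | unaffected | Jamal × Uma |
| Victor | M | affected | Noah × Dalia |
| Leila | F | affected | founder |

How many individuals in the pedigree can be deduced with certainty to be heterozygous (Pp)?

Obligate heterozygotes: Kira is affected so carries P and received p from Amir (pp), so Kira is Pp; Pavel is affected so carries P and received p from Amir (pp), so Pavel is Pp; Dalia is affected so carries P and received p from Beatrice (pp), so Dalia is Pp.
Every other individual is either homozygous by phenotype or has at least one consistent homozygous assignment, so the count is 3.

3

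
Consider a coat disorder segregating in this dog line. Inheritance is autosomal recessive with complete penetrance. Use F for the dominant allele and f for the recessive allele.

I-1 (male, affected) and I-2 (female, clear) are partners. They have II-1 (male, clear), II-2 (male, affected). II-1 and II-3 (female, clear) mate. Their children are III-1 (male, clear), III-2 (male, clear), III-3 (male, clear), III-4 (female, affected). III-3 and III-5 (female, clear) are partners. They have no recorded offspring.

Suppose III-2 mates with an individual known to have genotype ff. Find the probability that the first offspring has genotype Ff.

II-1 is clear so carries F and received f from I-1 (ff), so II-1 is Ff.
II-3 is clear so carries F and passed f to III-4 (ff), so II-3 is Ff.
III-2 is a clear offspring of II-1 (Ff) × II-3 (Ff), whose cross gives 1/4 FF : 1/2 Ff : 1/4 ff; conditioning on being clear, III-2 is FF with probability 1/3, Ff with probability 2/3.
Summing over parental genotype combinations, P(offspring has genotype Ff) = 1/3·1 + 2/3·1/2 = 2/3.

2/3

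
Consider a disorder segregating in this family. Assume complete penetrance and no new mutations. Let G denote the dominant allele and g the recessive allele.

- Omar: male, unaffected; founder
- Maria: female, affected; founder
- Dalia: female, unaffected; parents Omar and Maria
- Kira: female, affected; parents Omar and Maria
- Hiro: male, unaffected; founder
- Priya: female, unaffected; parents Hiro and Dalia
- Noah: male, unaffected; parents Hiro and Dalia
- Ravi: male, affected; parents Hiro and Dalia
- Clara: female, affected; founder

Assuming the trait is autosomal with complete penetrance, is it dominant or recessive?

recessive

Hiro and Dalia are both unaffected yet have an affected child Ravi. Under dominance, an affected child requires at least one affected parent, so the trait cannot be dominant.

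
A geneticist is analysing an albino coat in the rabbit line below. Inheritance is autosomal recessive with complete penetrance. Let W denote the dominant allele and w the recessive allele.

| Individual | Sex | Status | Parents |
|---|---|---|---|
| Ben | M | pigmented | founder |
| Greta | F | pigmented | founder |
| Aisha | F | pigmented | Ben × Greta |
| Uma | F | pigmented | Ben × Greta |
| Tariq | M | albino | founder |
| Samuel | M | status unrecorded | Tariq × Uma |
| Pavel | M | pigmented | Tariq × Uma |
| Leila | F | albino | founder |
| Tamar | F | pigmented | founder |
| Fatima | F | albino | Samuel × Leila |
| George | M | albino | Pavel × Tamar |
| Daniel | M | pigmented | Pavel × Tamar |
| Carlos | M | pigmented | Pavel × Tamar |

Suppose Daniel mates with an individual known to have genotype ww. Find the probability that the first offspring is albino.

1/3

Pavel is pigmented so carries W and received w from Tariq (ww), so Pavel is Ww.
Tamar is pigmented so carries W and passed w to George (ww), so Tamar is Ww.
Daniel is a pigmented offspring of Pavel (Ww) × Tamar (Ww), whose cross gives 1/4 WW : 1/2 Ww : 1/4 ww; conditioning on being pigmented, Daniel is WW with probability 1/3, Ww with probability 2/3.
Summing over parental genotype combinations, P(offspring is albino) = 2/3·1/2 = 1/3.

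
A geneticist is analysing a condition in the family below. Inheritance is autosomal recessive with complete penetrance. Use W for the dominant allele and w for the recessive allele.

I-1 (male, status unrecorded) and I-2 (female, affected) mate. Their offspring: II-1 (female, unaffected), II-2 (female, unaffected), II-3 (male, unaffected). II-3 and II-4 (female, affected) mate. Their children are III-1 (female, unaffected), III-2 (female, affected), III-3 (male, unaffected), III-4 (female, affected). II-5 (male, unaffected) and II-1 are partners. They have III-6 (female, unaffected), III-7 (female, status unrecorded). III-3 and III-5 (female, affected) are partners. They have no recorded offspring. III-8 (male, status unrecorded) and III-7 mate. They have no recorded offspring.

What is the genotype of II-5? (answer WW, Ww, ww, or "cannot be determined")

II-5's phenotype allows WW or Ww, and no parent or child forces a single allele at both positions; consistent genotype assignments exist with II-5 as WW or Ww.

cannot be determined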